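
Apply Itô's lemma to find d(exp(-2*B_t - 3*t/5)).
d(exp(-2*B_t - 3*t/5)) = (7*exp(-2*B_t - 3*t/5)/5) dt + (-2*exp(-2*B_t - 3*t/5)) dB_t

Itô's formula for f(t, x): d f(t, B_t) = (f_t + (1/2) f_xx) dt + f_x dB_t. Compute partials of f(t, x) = exp(-3*t/5 - 2*x):
  f_t(t,x)  = -3*exp(-3*t/5 - 2*x)/5
  f_x(t,x)  = -2*exp(-3*t/5 - 2*x)
  f_xx(t,x) = 4*exp(-3*t/5 - 2*x)
Assemble drift = f_t + (1/2) f_xx = 7*exp(-3*t/5 - 2*x)/5 and diffusion = f_x = -2*exp(-3*t/5 - 2*x). Substituting x = B_t:
  d(exp(-2*B_t - 3*t/5)) = (7*exp(-2*B_t - 3*t/5)/5) dt + (-2*exp(-2*B_t - 3*t/5)) dB_t.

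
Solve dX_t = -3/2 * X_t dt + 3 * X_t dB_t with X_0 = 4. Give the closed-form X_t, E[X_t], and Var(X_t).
X_t = 4 * exp((-6) t + (3) B_t); E[X_t] = 4*exp(-3*t/2); Var(X_t) = (16*exp(9*t) - 16)*exp(-3*t)

For GBM dX = mu X dt + sigma X dB with X_0 = x_0, apply Itô to Y = log X: dY = (mu - sigma^2/2) dt + sigma dB, so Y_t = log(x_0) + (mu - sigma^2/2) t + sigma B_t and hence X_t = x_0 * exp((mu - sigma^2/2) t + sigma B_t).
With mu = -3/2, sigma = 3, x_0 = 4, this gives:
  X_t = 4 * exp((-6) * t + (3) * B_t).
Since sigma*B_t ~ Normal(0, sigma^2 t), E[exp(sigma*B_t)] = exp(sigma^2 t / 2); so E[X_t] = x_0 * exp((mu - sigma^2/2) t) * exp(sigma^2 t / 2) = x_0 * exp(mu t) = 4*exp(-3*t/2).
Var(X_t) = E[X_t^2] - (E[X_t])^2 = x_0^2 * exp(2 mu t) * (exp(sigma^2 t) - 1) = (16*exp(9*t) - 16)*exp(-3*t).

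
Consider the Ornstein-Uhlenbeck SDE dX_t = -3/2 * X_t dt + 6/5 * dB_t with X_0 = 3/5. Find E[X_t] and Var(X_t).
E[X_t] = 3*exp(-3*t/2)/5; Var(X_t) = 12/25 - 12*exp(-3*t)/25

The OU SDE dX = -theta X dt + sigma dB admits the integrating factor exp(theta t): d(exp(theta t) X_t) = sigma exp(theta t) dB_t. Integrating from 0 to t:
  X_t = x_0 * exp(-theta t) + sigma * int_0^t exp(-theta (t-s)) dB_s.
The Itô integral has mean 0 and (by the Itô isometry) variance sigma^2 * int_0^t exp(-2 theta (t - s)) ds = sigma^2 * (1 - exp(-2 theta t)) / (2 theta).
With theta = 3/2, sigma = 6/5, x_0 = 3/5:
  E[X_t] = 3/5 * exp(-3/2 t) = 3*exp(-3*t/2)/5
  Var(X_t) = (6/5)^2 * (1 - exp(-2*3/2 t)) / (2 * 3/2) = 12/25 - 12*exp(-3*t)/25.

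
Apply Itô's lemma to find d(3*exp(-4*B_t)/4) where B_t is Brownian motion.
d(3*exp(-4*B_t)/4) = (6*exp(-4*B_t)) dt + (-3*exp(-4*B_t)) dB_t

Itô's formula for f(B_t) gives d f(B_t) = f'(B_t) dB_t + (1/2) f''(B_t) dt. Compute derivatives of f(x) = 3*exp(-4*x)/4:
  f'(x)  = -3*exp(-4*x)
  f''(x) = 12*exp(-4*x)
Substitute x = B_t and multiply the f'' term by 1/2:
  drift     = (1/2) * (12*exp(-4*x)) evaluated at B_t = 6*exp(-4*B_t)
  diffusion = (-3*exp(-4*x)) evaluated at B_t = -3*exp(-4*B_t)
Therefore d(3*exp(-4*B_t)/4) = (6*exp(-4*B_t)) dt + (-3*exp(-4*B_t)) dB_t.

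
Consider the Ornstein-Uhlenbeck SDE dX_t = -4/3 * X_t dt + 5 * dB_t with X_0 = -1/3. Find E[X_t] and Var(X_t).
E[X_t] = -exp(-4*t/3)/3; Var(X_t) = 75/8 - 75*exp(-8*t/3)/8

The OU SDE dX = -theta X dt + sigma dB admits the integrating factor exp(theta t): d(exp(theta t) X_t) = sigma exp(theta t) dB_t. Integrating from 0 to t:
  X_t = x_0 * exp(-theta t) + sigma * int_0^t exp(-theta (t-s)) dB_s.
The Itô integral has mean 0 and (by the Itô isometry) variance sigma^2 * int_0^t exp(-2 theta (t - s)) ds = sigma^2 * (1 - exp(-2 theta t)) / (2 theta).
With theta = 4/3, sigma = 5, x_0 = -1/3:
  E[X_t] = -1/3 * exp(-4/3 t) = -exp(-4*t/3)/3
  Var(X_t) = (5)^2 * (1 - exp(-2*4/3 t)) / (2 * 4/3) = 75/8 - 75*exp(-8*t/3)/8.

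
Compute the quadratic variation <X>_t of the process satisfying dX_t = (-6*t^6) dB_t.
<X>_t = 36*t^13/13

For an Itô process dX_t = a(t) dt + b(t) dB_t, the quadratic variation is <X>_t = int_0^t b(s)^2 ds (the drift term does not contribute). Here b(s) = -6*s^6, so
  b(s)^2 = 36*s^12.
Integrating from 0 to t:
  <X>_t = int_0^t (36*s^12) ds = 36*t^13/13.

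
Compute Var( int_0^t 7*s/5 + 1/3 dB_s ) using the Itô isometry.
Var = t*(147*t^2 + 105*t + 25)/225

The Itô integral of a deterministic integrand f(s) has mean 0 because each increment f(s) * (B_{s+ds} - B_s) has mean 0. By the Itô isometry:
  Var( int_0^t f(s) dB_s ) = E[ (int_0^t f(s) dB_s)^2 ] = int_0^t f(s)^2 ds.
Here f(s) = 7*s/5 + 1/3, so f(s)^2 = (21*s + 5)^2/225. Integrate:
  int_0^t ((21*s + 5)^2/225) ds = t*(147*t^2 + 105*t + 25)/225.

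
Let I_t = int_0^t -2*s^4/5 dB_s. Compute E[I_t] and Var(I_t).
E[I_t] = 0; Var(I_t) = 4*t^9/225

The Itô integral of a deterministic integrand f(s) has mean 0 because each increment f(s) * (B_{s+ds} - B_s) has mean 0. By the Itô isometry:
  Var( int_0^t f(s) dB_s ) = E[ (int_0^t f(s) dB_s)^2 ] = int_0^t f(s)^2 ds.
Here f(s) = -2*s^4/5, so f(s)^2 = 4*s^8/25. Integrate:
  int_0^t (4*s^8/25) ds = 4*t^9/225.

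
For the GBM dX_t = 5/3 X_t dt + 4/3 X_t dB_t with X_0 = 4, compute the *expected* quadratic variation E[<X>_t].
E[<X>_t] = 128*exp(46*t/9)/23 - 128/23

<X>_t = int_0^t ((4/3) * X_s)^2 ds. Taking expectation inside the integral: E[<X>_t] = (4/3)^2 * int_0^t E[X_s^2] ds. For GBM, E[X_s^2] = x_0^2 * exp((2 mu + sigma^2) s). Integrating:
  E[<X>_t] = (4/3)^2 * 4^2 * (exp((2*(5/3) + (4/3)^2) t) - 1) / (2*(5/3) + (4/3)^2)
           = (4/3)^2 * 4^2 * (exp((46/9) t) - 1) / (46/9) = 128*exp(46*t/9)/23 - 128/23.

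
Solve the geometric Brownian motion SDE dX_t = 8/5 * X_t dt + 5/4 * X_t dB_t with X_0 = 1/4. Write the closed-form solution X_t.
X_t = 1/4 * exp((131/160) * t + (5/4) * B_t)

For GBM dX = mu X dt + sigma X dB with X_0 = x_0, apply Itô to Y = log X: dY = (mu - sigma^2/2) dt + sigma dB, so Y_t = log(x_0) + (mu - sigma^2/2) t + sigma B_t and hence X_t = x_0 * exp((mu - sigma^2/2) t + sigma B_t).
With mu = 8/5, sigma = 5/4, x_0 = 1/4, this gives:
  X_t = 1/4 * exp((131/160) * t + (5/4) * B_t).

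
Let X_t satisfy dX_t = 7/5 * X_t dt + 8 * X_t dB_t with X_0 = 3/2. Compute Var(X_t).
Var(X_t) = 9*(exp(64*t) - 1)*exp(14*t/5)/4

For GBM dX = mu X dt + sigma X dB with X_0 = x_0, apply Itô to Y = log X: dY = (mu - sigma^2/2) dt + sigma dB, so Y_t = log(x_0) + (mu - sigma^2/2) t + sigma B_t and hence X_t = x_0 * exp((mu - sigma^2/2) t + sigma B_t).
With mu = 7/5, sigma = 8, x_0 = 3/2, this gives:
  X_t = 3/2 * exp((-153/5) * t + (8) * B_t).
Since sigma*B_t ~ Normal(0, sigma^2 t), E[exp(sigma*B_t)] = exp(sigma^2 t / 2); so E[X_t] = x_0 * exp((mu - sigma^2/2) t) * exp(sigma^2 t / 2) = x_0 * exp(mu t) = 3*exp(7*t/5)/2.
Var(X_t) = E[X_t^2] - (E[X_t])^2 = x_0^2 * exp(2 mu t) * (exp(sigma^2 t) - 1) = 9*(exp(64*t) - 1)*exp(14*t/5)/4.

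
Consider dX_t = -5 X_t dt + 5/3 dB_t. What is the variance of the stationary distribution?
lim Var(X_t) = 5/18

The OU SDE dX = -theta X dt + sigma dB admits the integrating factor exp(theta t): d(exp(theta t) X_t) = sigma exp(theta t) dB_t. Integrating from 0 to t gives X_t = x_0 * exp(-theta t) + sigma * int_0^t exp(-theta (t-s)) dB_s for any initial x_0. The Itô integral has variance (by the Itô isometry) sigma^2 * int_0^t exp(-2 theta (t - s)) ds = sigma^2 * (1 - exp(-2 theta t)) / (2 theta), independent of x_0.
With theta = 5, sigma = 5/3:
  Var(X_t) = (5/3)^2 * (1 - exp(-2*5 t)) / (2 * 5) = 5/18 - 5*exp(-10*t)/18.
As t -> infinity, exp(-2*5 t) -> 0, so the stationary variance is sigma^2 / (2 theta) = 5/18.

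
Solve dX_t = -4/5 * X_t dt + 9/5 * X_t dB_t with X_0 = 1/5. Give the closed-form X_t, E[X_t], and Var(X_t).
X_t = 1/5 * exp((-121/50) t + (9/5) B_t); E[X_t] = exp(-4*t/5)/5; Var(X_t) = (exp(81*t/25) - 1)*exp(-8*t/5)/25

For GBM dX = mu X dt + sigma X dB with X_0 = x_0, apply Itô to Y = log X: dY = (mu - sigma^2/2) dt + sigma dB, so Y_t = log(x_0) + (mu - sigma^2/2) t + sigma B_t and hence X_t = x_0 * exp((mu - sigma^2/2) t + sigma B_t).
With mu = -4/5, sigma = 9/5, x_0 = 1/5, this gives:
  X_t = 1/5 * exp((-121/50) * t + (9/5) * B_t).
Since sigma*B_t ~ Normal(0, sigma^2 t), E[exp(sigma*B_t)] = exp(sigma^2 t / 2); so E[X_t] = x_0 * exp((mu - sigma^2/2) t) * exp(sigma^2 t / 2) = x_0 * exp(mu t) = exp(-4*t/5)/5.
Var(X_t) = E[X_t^2] - (E[X_t])^2 = x_0^2 * exp(2 mu t) * (exp(sigma^2 t) - 1) = (exp(81*t/25) - 1)*exp(-8*t/5)/25.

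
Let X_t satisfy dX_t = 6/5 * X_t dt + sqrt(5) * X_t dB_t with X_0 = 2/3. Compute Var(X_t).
Var(X_t) = 4*(exp(5*t) - 1)*exp(12*t/5)/9

For GBM dX = mu X dt + sigma X dB with X_0 = x_0, apply Itô to Y = log X: dY = (mu - sigma^2/2) dt + sigma dB, so Y_t = log(x_0) + (mu - sigma^2/2) t + sigma B_t and hence X_t = x_0 * exp((mu - sigma^2/2) t + sigma B_t).
With mu = 6/5, sigma = sqrt(5), x_0 = 2/3, this gives:
  X_t = 2/3 * exp((-13/10) * t + (sqrt(5)) * B_t).
Since sigma*B_t ~ Normal(0, sigma^2 t), E[exp(sigma*B_t)] = exp(sigma^2 t / 2); so E[X_t] = x_0 * exp((mu - sigma^2/2) t) * exp(sigma^2 t / 2) = x_0 * exp(mu t) = 2*exp(6*t/5)/3.
Var(X_t) = E[X_t^2] - (E[X_t])^2 = x_0^2 * exp(2 mu t) * (exp(sigma^2 t) - 1) = 4*(exp(5*t) - 1)*exp(12*t/5)/9.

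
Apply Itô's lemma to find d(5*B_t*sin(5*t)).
d(5*B_t*sin(5*t)) = (25*B_t*cos(5*t)) dt + (5*sin(5*t)) dB_t

Itô's formula for f(t, x): d f(t, B_t) = (f_t + (1/2) f_xx) dt + f_x dB_t. Compute partials of f(t, x) = 5*x*sin(5*t):
  f_t(t,x)  = 25*x*cos(5*t)
  f_x(t,x)  = 5*sin(5*t)
  f_xx(t,x) = 0
Assemble drift = f_t + (1/2) f_xx = 25*x*cos(5*t) and diffusion = f_x = 5*sin(5*t). Substituting x = B_t:
  d(5*B_t*sin(5*t)) = (25*B_t*cos(5*t)) dt + (5*sin(5*t)) dB_t.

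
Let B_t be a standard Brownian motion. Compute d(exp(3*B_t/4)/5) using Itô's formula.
d(exp(3*B_t/4)/5) = (9*exp(3*B_t/4)/160) dt + (3*exp(3*B_t/4)/20) dB_t

Itô's formula for f(B_t) gives d f(B_t) = f'(B_t) dB_t + (1/2) f''(B_t) dt. Compute derivatives of f(x) = exp(3*x/4)/5:
  f'(x)  = 3*exp(3*x/4)/20
  f''(x) = 9*exp(3*x/4)/80
Substitute x = B_t and multiply the f'' term by 1/2:
  drift     = (1/2) * (9*exp(3*x/4)/80) evaluated at B_t = 9*exp(3*B_t/4)/160
  diffusion = (3*exp(3*x/4)/20) evaluated at B_t = 3*exp(3*B_t/4)/20
Therefore d(exp(3*B_t/4)/5) = (9*exp(3*B_t/4)/160) dt + (3*exp(3*B_t/4)/20) dB_t.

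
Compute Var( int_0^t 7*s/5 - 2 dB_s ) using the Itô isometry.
Var = t*(49*t^2 - 210*t + 300)/75

The Itô integral of a deterministic integrand f(s) has mean 0 because each increment f(s) * (B_{s+ds} - B_s) has mean 0. By the Itô isometry:
  Var( int_0^t f(s) dB_s ) = E[ (int_0^t f(s) dB_s)^2 ] = int_0^t f(s)^2 ds.
Here f(s) = 7*s/5 - 2, so f(s)^2 = (7*s - 10)^2/25. Integrate:
  int_0^t ((7*s - 10)^2/25) ds = t*(49*t^2 - 210*t + 300)/75.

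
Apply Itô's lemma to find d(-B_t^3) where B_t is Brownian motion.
d(-B_t^3) = (-3*B_t) dt + (-3*B_t^2) dB_t

Itô's formula for f(B_t) gives d f(B_t) = f'(B_t) dB_t + (1/2) f''(B_t) dt. Compute derivatives of f(x) = -x^3:
  f'(x)  = -3*x^2
  f''(x) = -6*x
Substitute x = B_t and multiply the f'' term by 1/2:
  drift     = (1/2) * (-6*x) evaluated at B_t = -3*B_t
  diffusion = (-3*x^2) evaluated at B_t = -3*B_t^2
Therefore d(-B_t^3) = (-3*B_t) dt + (-3*B_t^2) dB_t.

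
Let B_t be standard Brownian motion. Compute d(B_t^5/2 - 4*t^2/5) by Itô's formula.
d(B_t^5/2 - 4*t^2/5) = (5*B_t^3 - 8*t/5) dt + (5*B_t^4/2) dB_t

Itô's formula for f(t, x): d f(t, B_t) = (f_t + (1/2) f_xx) dt + f_x dB_t. Compute partials of f(t, x) = -4*t^2/5 + x^5/2:
  f_t(t,x)  = -8*t/5
  f_x(t,x)  = 5*x^4/2
  f_xx(t,x) = 10*x^3
Assemble drift = f_t + (1/2) f_xx = -8*t/5 + 5*x^3 and diffusion = f_x = 5*x^4/2. Substituting x = B_t:
  d(B_t^5/2 - 4*t^2/5) = (5*B_t^3 - 8*t/5) dt + (5*B_t^4/2) dB_t.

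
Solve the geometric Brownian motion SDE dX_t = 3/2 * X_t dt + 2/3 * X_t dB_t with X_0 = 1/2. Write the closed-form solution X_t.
X_t = 1/2 * exp((23/18) * t + (2/3) * B_t)

For GBM dX = mu X dt + sigma X dB with X_0 = x_0, apply Itô to Y = log X: dY = (mu - sigma^2/2) dt + sigma dB, so Y_t = log(x_0) + (mu - sigma^2/2) t + sigma B_t and hence X_t = x_0 * exp((mu - sigma^2/2) t + sigma B_t).
With mu = 3/2, sigma = 2/3, x_0 = 1/2, this gives:
  X_t = 1/2 * exp((23/18) * t + (2/3) * B_t).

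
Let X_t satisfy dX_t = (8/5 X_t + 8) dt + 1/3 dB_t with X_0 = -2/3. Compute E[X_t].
E[X_t] = 13*exp(8*t/5)/3 - 5

Taking expectations and using E[dB_t] = 0, the mean m(t) = E[X_t] satisfies the ODE m'(t) = a m(t) + b with m(0) = x_0. With a = 8/5, b = 8, x_0 = -2/3, the solution is
  m(t) = x_0 * exp(a t) + (b/a) * (exp(a t) - 1)
       = (-2/3) * exp((8/5) t) + (8/(8/5)) * (exp((8/5) t) - 1)
       = 13*exp(8*t/5)/3 - 5.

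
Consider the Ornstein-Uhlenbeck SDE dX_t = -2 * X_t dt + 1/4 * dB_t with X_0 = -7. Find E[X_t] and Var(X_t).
E[X_t] = -7*exp(-2*t); Var(X_t) = 1/64 - exp(-4*t)/64

The OU SDE dX = -theta X dt + sigma dB admits the integrating factor exp(theta t): d(exp(theta t) X_t) = sigma exp(theta t) dB_t. Integrating from 0 to t:
  X_t = x_0 * exp(-theta t) + sigma * int_0^t exp(-theta (t-s)) dB_s.
The Itô integral has mean 0 and (by the Itô isometry) variance sigma^2 * int_0^t exp(-2 theta (t - s)) ds = sigma^2 * (1 - exp(-2 theta t)) / (2 theta).
With theta = 2, sigma = 1/4, x_0 = -7:
  E[X_t] = -7 * exp(-2 t) = -7*exp(-2*t)
  Var(X_t) = (1/4)^2 * (1 - exp(-2*2 t)) / (2 * 2) = 1/64 - exp(-4*t)/64.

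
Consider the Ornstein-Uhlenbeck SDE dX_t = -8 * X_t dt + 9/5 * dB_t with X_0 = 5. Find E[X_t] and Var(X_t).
E[X_t] = 5*exp(-8*t); Var(X_t) = 81/400 - 81*exp(-16*t)/400

The OU SDE dX = -theta X dt + sigma dB admits the integrating factor exp(theta t): d(exp(theta t) X_t) = sigma exp(theta t) dB_t. Integrating from 0 to t:
  X_t = x_0 * exp(-theta t) + sigma * int_0^t exp(-theta (t-s)) dB_s.
The Itô integral has mean 0 and (by the Itô isometry) variance sigma^2 * int_0^t exp(-2 theta (t - s)) ds = sigma^2 * (1 - exp(-2 theta t)) / (2 theta).
With theta = 8, sigma = 9/5, x_0 = 5:
  E[X_t] = 5 * exp(-8 t) = 5*exp(-8*t)
  Var(X_t) = (9/5)^2 * (1 - exp(-2*8 t)) / (2 * 8) = 81/400 - 81*exp(-16*t)/400.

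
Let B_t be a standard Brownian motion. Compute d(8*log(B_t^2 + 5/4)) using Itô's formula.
d(8*log(B_t^2 + 5/4)) = (32*(5 - 4*B_t^2)/(4*B_t^2 + 5)^2) dt + (64*B_t/(4*B_t^2 + 5)) dB_t

Itô's formula for f(B_t) gives d f(B_t) = f'(B_t) dB_t + (1/2) f''(B_t) dt. Compute derivatives of f(x) = 8*log(x^2 + 5/4):
  f'(x)  = 64*x/(4*x^2 + 5)
  f''(x) = 64*(5 - 4*x^2)/(4*x^2 + 5)^2
Substitute x = B_t and multiply the f'' term by 1/2:
  drift     = (1/2) * (64*(5 - 4*x^2)/(4*x^2 + 5)^2) evaluated at B_t = 32*(5 - 4*B_t^2)/(4*B_t^2 + 5)^2
  diffusion = (64*x/(4*x^2 + 5)) evaluated at B_t = 64*B_t/(4*B_t^2 + 5)
Therefore d(8*log(B_t^2 + 5/4)) = (32*(5 - 4*B_t^2)/(4*B_t^2 + 5)^2) dt + (64*B_t/(4*B_t^2 + 5)) dB_t.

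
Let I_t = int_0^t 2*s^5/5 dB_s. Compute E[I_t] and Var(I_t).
E[I_t] = 0; Var(I_t) = 4*t^11/275

The Itô integral of a deterministic integrand f(s) has mean 0 because each increment f(s) * (B_{s+ds} - B_s) has mean 0. By the Itô isometry:
  Var( int_0^t f(s) dB_s ) = E[ (int_0^t f(s) dB_s)^2 ] = int_0^t f(s)^2 ds.
Here f(s) = 2*s^5/5, so f(s)^2 = 4*s^10/25. Integrate:
  int_0^t (4*s^10/25) ds = 4*t^11/275.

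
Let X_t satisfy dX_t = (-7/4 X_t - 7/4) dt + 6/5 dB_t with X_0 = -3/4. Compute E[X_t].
E[X_t] = -1 + exp(-7*t/4)/4

Taking expectations and using E[dB_t] = 0, the mean m(t) = E[X_t] satisfies the ODE m'(t) = a m(t) + b with m(0) = x_0. With a = -7/4, b = -7/4, x_0 = -3/4, the solution is
  m(t) = x_0 * exp(a t) + (b/a) * (exp(a t) - 1)
       = (-3/4) * exp((-7/4) t) + ((-7/4)/(-7/4)) * (exp((-7/4) t) - 1)
       = -1 + exp(-7*t/4)/4.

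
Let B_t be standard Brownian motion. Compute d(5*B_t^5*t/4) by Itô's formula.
d(5*B_t^5*t/4) = (5*B_t^3*(B_t^2 + 10*t)/4) dt + (25*B_t^4*t/4) dB_t

Itô's formula for f(t, x): d f(t, B_t) = (f_t + (1/2) f_xx) dt + f_x dB_t. Compute partials of f(t, x) = 5*t*x^5/4:
  f_t(t,x)  = 5*x^5/4
  f_x(t,x)  = 25*t*x^4/4
  f_xx(t,x) = 25*t*x^3
Assemble drift = f_t + (1/2) f_xx = 5*x^3*(10*t + x^2)/4 and diffusion = f_x = 25*t*x^4/4. Substituting x = B_t:
  d(5*B_t^5*t/4) = (5*B_t^3*(B_t^2 + 10*t)/4) dt + (25*B_t^4*t/4) dB_t.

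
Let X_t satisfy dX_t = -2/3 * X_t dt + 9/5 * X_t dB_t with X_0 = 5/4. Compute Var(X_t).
Var(X_t) = (25*exp(81*t/25) - 25)*exp(-4*t/3)/16

For GBM dX = mu X dt + sigma X dB with X_0 = x_0, apply Itô to Y = log X: dY = (mu - sigma^2/2) dt + sigma dB, so Y_t = log(x_0) + (mu - sigma^2/2) t + sigma B_t and hence X_t = x_0 * exp((mu - sigma^2/2) t + sigma B_t).
With mu = -2/3, sigma = 9/5, x_0 = 5/4, this gives:
  X_t = 5/4 * exp((-343/150) * t + (9/5) * B_t).
Since sigma*B_t ~ Normal(0, sigma^2 t), E[exp(sigma*B_t)] = exp(sigma^2 t / 2); so E[X_t] = x_0 * exp((mu - sigma^2/2) t) * exp(sigma^2 t / 2) = x_0 * exp(mu t) = 5*exp(-2*t/3)/4.
Var(X_t) = E[X_t^2] - (E[X_t])^2 = x_0^2 * exp(2 mu t) * (exp(sigma^2 t) - 1) = (25*exp(81*t/25) - 25)*exp(-4*t/3)/16.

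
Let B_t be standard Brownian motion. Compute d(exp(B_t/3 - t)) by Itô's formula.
d(exp(B_t/3 - t)) = (-17*exp(B_t/3 - t)/18) dt + (exp(B_t/3 - t)/3) dB_t

Itô's formula for f(t, x): d f(t, B_t) = (f_t + (1/2) f_xx) dt + f_x dB_t. Compute partials of f(t, x) = exp(-t + x/3):
  f_t(t,x)  = -exp(-t + x/3)
  f_x(t,x)  = exp(-t + x/3)/3
  f_xx(t,x) = exp(-t + x/3)/9
Assemble drift = f_t + (1/2) f_xx = -17*exp(-t + x/3)/18 and diffusion = f_x = exp(-t + x/3)/3. Substituting x = B_t:
  d(exp(B_t/3 - t)) = (-17*exp(B_t/3 - t)/18) dt + (exp(B_t/3 - t)/3) dB_t.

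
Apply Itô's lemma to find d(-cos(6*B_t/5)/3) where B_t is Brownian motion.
d(-cos(6*B_t/5)/3) = (6*cos(6*B_t/5)/25) dt + (2*sin(6*B_t/5)/5) dB_t

Itô's formula for f(B_t) gives d f(B_t) = f'(B_t) dB_t + (1/2) f''(B_t) dt. Compute derivatives of f(x) = -cos(6*x/5)/3:
  f'(x)  = 2*sin(6*x/5)/5
  f''(x) = 12*cos(6*x/5)/25
Substitute x = B_t and multiply the f'' term by 1/2:
  drift     = (1/2) * (12*cos(6*x/5)/25) evaluated at B_t = 6*cos(6*B_t/5)/25
  diffusion = (2*sin(6*x/5)/5) evaluated at B_t = 2*sin(6*B_t/5)/5
Therefore d(-cos(6*B_t/5)/3) = (6*cos(6*B_t/5)/25) dt + (2*sin(6*B_t/5)/5) dB_t.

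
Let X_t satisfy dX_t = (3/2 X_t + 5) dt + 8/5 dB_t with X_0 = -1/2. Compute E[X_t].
E[X_t] = 17*exp(3*t/2)/6 - 10/3

Taking expectations and using E[dB_t] = 0, the mean m(t) = E[X_t] satisfies the ODE m'(t) = a m(t) + b with m(0) = x_0. With a = 3/2, b = 5, x_0 = -1/2, the solution is
  m(t) = x_0 * exp(a t) + (b/a) * (exp(a t) - 1)
       = (-1/2) * exp((3/2) t) + (5/(3/2)) * (exp((3/2) t) - 1)
       = 17*exp(3*t/2)/6 - 10/3.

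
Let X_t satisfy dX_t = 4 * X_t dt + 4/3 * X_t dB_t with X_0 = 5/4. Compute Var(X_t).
Var(X_t) = 25*(exp(16*t/9) - 1)*exp(8*t)/16

For GBM dX = mu X dt + sigma X dB with X_0 = x_0, apply Itô to Y = log X: dY = (mu - sigma^2/2) dt + sigma dB, so Y_t = log(x_0) + (mu - sigma^2/2) t + sigma B_t and hence X_t = x_0 * exp((mu - sigma^2/2) t + sigma B_t).
With mu = 4, sigma = 4/3, x_0 = 5/4, this gives:
  X_t = 5/4 * exp((28/9) * t + (4/3) * B_t).
Since sigma*B_t ~ Normal(0, sigma^2 t), E[exp(sigma*B_t)] = exp(sigma^2 t / 2); so E[X_t] = x_0 * exp((mu - sigma^2/2) t) * exp(sigma^2 t / 2) = x_0 * exp(mu t) = 5*exp(4*t)/4.
Var(X_t) = E[X_t^2] - (E[X_t])^2 = x_0^2 * exp(2 mu t) * (exp(sigma^2 t) - 1) = 25*(exp(16*t/9) - 1)*exp(8*t)/16.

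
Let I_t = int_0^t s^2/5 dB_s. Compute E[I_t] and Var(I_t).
E[I_t] = 0; Var(I_t) = t^5/125

The Itô integral of a deterministic integrand f(s) has mean 0 because each increment f(s) * (B_{s+ds} - B_s) has mean 0. By the Itô isometry:
  Var( int_0^t f(s) dB_s ) = E[ (int_0^t f(s) dB_s)^2 ] = int_0^t f(s)^2 ds.
Here f(s) = s^2/5, so f(s)^2 = s^4/25. Integrate:
  int_0^t (s^4/25) ds = t^5/125.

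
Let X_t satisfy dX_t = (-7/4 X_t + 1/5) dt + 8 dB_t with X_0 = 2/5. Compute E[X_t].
E[X_t] = 4/35 + 2*exp(-7*t/4)/7

Taking expectations and using E[dB_t] = 0, the mean m(t) = E[X_t] satisfies the ODE m'(t) = a m(t) + b with m(0) = x_0. With a = -7/4, b = 1/5, x_0 = 2/5, the solution is
  m(t) = x_0 * exp(a t) + (b/a) * (exp(a t) - 1)
       = (2/5) * exp((-7/4) t) + ((1/5)/(-7/4)) * (exp((-7/4) t) - 1)
       = 4/35 + 2*exp(-7*t/4)/7.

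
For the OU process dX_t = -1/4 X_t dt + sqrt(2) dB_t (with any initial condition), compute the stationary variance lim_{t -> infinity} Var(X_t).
lim Var(X_t) = 4

The OU SDE dX = -theta X dt + sigma dB admits the integrating factor exp(theta t): d(exp(theta t) X_t) = sigma exp(theta t) dB_t. Integrating from 0 to t gives X_t = x_0 * exp(-theta t) + sigma * int_0^t exp(-theta (t-s)) dB_s for any initial x_0. The Itô integral has variance (by the Itô isometry) sigma^2 * int_0^t exp(-2 theta (t - s)) ds = sigma^2 * (1 - exp(-2 theta t)) / (2 theta), independent of x_0.
With theta = 1/4, sigma = sqrt(2):
  Var(X_t) = (sqrt(2))^2 * (1 - exp(-2*1/4 t)) / (2 * 1/4) = 4 - 4*exp(-t/2).
As t -> infinity, exp(-2*1/4 t) -> 0, so the stationary variance is sigma^2 / (2 theta) = 4.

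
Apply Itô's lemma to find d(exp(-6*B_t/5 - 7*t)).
d(exp(-6*B_t/5 - 7*t)) = (-157*exp(-6*B_t/5 - 7*t)/25) dt + (-6*exp(-6*B_t/5 - 7*t)/5) dB_t

Itô's formula for f(t, x): d f(t, B_t) = (f_t + (1/2) f_xx) dt + f_x dB_t. Compute partials of f(t, x) = exp(-7*t - 6*x/5):
  f_t(t,x)  = -7*exp(-7*t - 6*x/5)
  f_x(t,x)  = -6*exp(-7*t - 6*x/5)/5
  f_xx(t,x) = 36*exp(-7*t - 6*x/5)/25
Assemble drift = f_t + (1/2) f_xx = -157*exp(-7*t - 6*x/5)/25 and diffusion = f_x = -6*exp(-7*t - 6*x/5)/5. Substituting x = B_t:
  d(exp(-6*B_t/5 - 7*t)) = (-157*exp(-6*B_t/5 - 7*t)/25) dt + (-6*exp(-6*B_t/5 - 7*t)/5) dB_t.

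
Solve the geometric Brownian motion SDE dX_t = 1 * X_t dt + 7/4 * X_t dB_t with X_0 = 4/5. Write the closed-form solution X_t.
X_t = 4/5 * exp((-17/32) * t + (7/4) * B_t)

For GBM dX = mu X dt + sigma X dB with X_0 = x_0, apply Itô to Y = log X: dY = (mu - sigma^2/2) dt + sigma dB, so Y_t = log(x_0) + (mu - sigma^2/2) t + sigma B_t and hence X_t = x_0 * exp((mu - sigma^2/2) t + sigma B_t).
With mu = 1, sigma = 7/4, x_0 = 4/5, this gives:
  X_t = 4/5 * exp((-17/32) * t + (7/4) * B_t).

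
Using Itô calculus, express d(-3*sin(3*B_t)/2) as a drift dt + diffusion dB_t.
d(-3*sin(3*B_t)/2) = (27*sin(3*B_t)/4) dt + (-9*cos(3*B_t)/2) dB_t

Itô's formula for f(B_t) gives d f(B_t) = f'(B_t) dB_t + (1/2) f''(B_t) dt. Compute derivatives of f(x) = -3*sin(3*x)/2:
  f'(x)  = -9*cos(3*x)/2
  f''(x) = 27*sin(3*x)/2
Substitute x = B_t and multiply the f'' term by 1/2:
  drift     = (1/2) * (27*sin(3*x)/2) evaluated at B_t = 27*sin(3*B_t)/4
  diffusion = (-9*cos(3*x)/2) evaluated at B_t = -9*cos(3*B_t)/2
Therefore d(-3*sin(3*B_t)/2) = (27*sin(3*B_t)/4) dt + (-9*cos(3*B_t)/2) dB_t.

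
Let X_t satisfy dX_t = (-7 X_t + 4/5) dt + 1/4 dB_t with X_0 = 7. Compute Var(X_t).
Var(X_t) = 1/224 - exp(-14*t)/224

The variance V(t) = Var(X_t) satisfies V'(t) = 2 a V(t) + c^2 with V(0) = 0 (drift coefficient is linear in X, diffusion is constant). With a = -7, c = 1/4, the solution is
  V(t) = (c^2 / (2 a)) * (exp(2 a t) - 1)
       = ((1/4)^2 / (2*(-7))) * (exp((-14) t) - 1)
       = 1/224 - exp(-14*t)/224.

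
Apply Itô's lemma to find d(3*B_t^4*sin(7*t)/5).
d(3*B_t^4*sin(7*t)/5) = (3*B_t^2*(7*B_t^2*cos(7*t) + 6*sin(7*t))/5) dt + (12*B_t^3*sin(7*t)/5) dB_t

Itô's formula for f(t, x): d f(t, B_t) = (f_t + (1/2) f_xx) dt + f_x dB_t. Compute partials of f(t, x) = 3*x^4*sin(7*t)/5:
  f_t(t,x)  = 21*x^4*cos(7*t)/5
  f_x(t,x)  = 12*x^3*sin(7*t)/5
  f_xx(t,x) = 36*x^2*sin(7*t)/5
Assemble drift = f_t + (1/2) f_xx = 3*x^2*(7*x^2*cos(7*t) + 6*sin(7*t))/5 and diffusion = f_x = 12*x^3*sin(7*t)/5. Substituting x = B_t:
  d(3*B_t^4*sin(7*t)/5) = (3*B_t^2*(7*B_t^2*cos(7*t) + 6*sin(7*t))/5) dt + (12*B_t^3*sin(7*t)/5) dB_t.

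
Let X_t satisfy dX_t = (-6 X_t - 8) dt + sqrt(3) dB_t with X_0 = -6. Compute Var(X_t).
Var(X_t) = 1/4 - exp(-12*t)/4

The variance V(t) = Var(X_t) satisfies V'(t) = 2 a V(t) + c^2 with V(0) = 0 (drift coefficient is linear in X, diffusion is constant). With a = -6, c = sqrt(3), the solution is
  V(t) = (c^2 / (2 a)) * (exp(2 a t) - 1)
       = (sqrt(3)^2 / (2*(-6))) * (exp((-12) t) - 1)
       = 1/4 - exp(-12*t)/4.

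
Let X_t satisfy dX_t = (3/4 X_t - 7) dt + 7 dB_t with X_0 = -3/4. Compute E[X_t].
E[X_t] = 28/3 - 121*exp(3*t/4)/12

Taking expectations and using E[dB_t] = 0, the mean m(t) = E[X_t] satisfies the ODE m'(t) = a m(t) + b with m(0) = x_0. With a = 3/4, b = -7, x_0 = -3/4, the solution is
  m(t) = x_0 * exp(a t) + (b/a) * (exp(a t) - 1)
       = (-3/4) * exp((3/4) t) + ((-7)/(3/4)) * (exp((3/4) t) - 1)
       = 28/3 - 121*exp(3*t/4)/12.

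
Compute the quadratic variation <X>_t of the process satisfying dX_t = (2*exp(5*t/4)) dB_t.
<X>_t = 8*exp(5*t/2)/5 - 8/5

For an Itô process dX_t = a(t) dt + b(t) dB_t, the quadratic variation is <X>_t = int_0^t b(s)^2 ds (the drift term does not contribute). Here b(s) = 2*exp(5*s/4), so
  b(s)^2 = 4*exp(5*s/2).
Integrating from 0 to t:
  <X>_t = int_0^t (4*exp(5*s/2)) ds = 8*exp(5*t/2)/5 - 8/5.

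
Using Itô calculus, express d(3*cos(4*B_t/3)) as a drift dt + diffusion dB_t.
d(3*cos(4*B_t/3)) = (-8*cos(4*B_t/3)/3) dt + (-4*sin(4*B_t/3)) dB_t

Itô's formula for f(B_t) gives d f(B_t) = f'(B_t) dB_t + (1/2) f''(B_t) dt. Compute derivatives of f(x) = 3*cos(4*x/3):
  f'(x)  = -4*sin(4*x/3)
  f''(x) = -16*cos(4*x/3)/3
Substitute x = B_t and multiply the f'' term by 1/2:
  drift     = (1/2) * (-16*cos(4*x/3)/3) evaluated at B_t = -8*cos(4*B_t/3)/3
  diffusion = (-4*sin(4*x/3)) evaluated at B_t = -4*sin(4*B_t/3)
Therefore d(3*cos(4*B_t/3)) = (-8*cos(4*B_t/3)/3) dt + (-4*sin(4*B_t/3)) dB_t.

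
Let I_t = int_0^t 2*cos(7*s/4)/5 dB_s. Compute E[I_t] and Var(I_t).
E[I_t] = 0; Var(I_t) = 2*t/25 + 4*sin(7*t/2)/175

The Itô integral of a deterministic integrand f(s) has mean 0 because each increment f(s) * (B_{s+ds} - B_s) has mean 0. By the Itô isometry:
  Var( int_0^t f(s) dB_s ) = E[ (int_0^t f(s) dB_s)^2 ] = int_0^t f(s)^2 ds.
Here f(s) = 2*cos(7*s/4)/5, so f(s)^2 = 4*cos(7*s/4)^2/25. Integrate:
  int_0^t (4*cos(7*s/4)^2/25) ds = 2*t/25 + 4*sin(7*t/2)/175.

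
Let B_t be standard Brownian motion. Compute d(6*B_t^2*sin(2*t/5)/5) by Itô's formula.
d(6*B_t^2*sin(2*t/5)/5) = (12*B_t^2*cos(2*t/5)/25 + 6*sin(2*t/5)/5) dt + (12*B_t*sin(2*t/5)/5) dB_t

Itô's formula for f(t, x): d f(t, B_t) = (f_t + (1/2) f_xx) dt + f_x dB_t. Compute partials of f(t, x) = 6*x^2*sin(2*t/5)/5:
  f_t(t,x)  = 12*x^2*cos(2*t/5)/25
  f_x(t,x)  = 12*x*sin(2*t/5)/5
  f_xx(t,x) = 12*sin(2*t/5)/5
Assemble drift = f_t + (1/2) f_xx = 12*x^2*cos(2*t/5)/25 + 6*sin(2*t/5)/5 and diffusion = f_x = 12*x*sin(2*t/5)/5. Substituting x = B_t:
  d(6*B_t^2*sin(2*t/5)/5) = (12*B_t^2*cos(2*t/5)/25 + 6*sin(2*t/5)/5) dt + (12*B_t*sin(2*t/5)/5) dB_t.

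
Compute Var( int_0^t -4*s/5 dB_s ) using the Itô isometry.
Var = 16*t^3/75

The Itô integral of a deterministic integrand f(s) has mean 0 because each increment f(s) * (B_{s+ds} - B_s) has mean 0. By the Itô isometry:
  Var( int_0^t f(s) dB_s ) = E[ (int_0^t f(s) dB_s)^2 ] = int_0^t f(s)^2 ds.
Here f(s) = -4*s/5, so f(s)^2 = 16*s^2/25. Integrate:
  int_0^t (16*s^2/25) ds = 16*t^3/75.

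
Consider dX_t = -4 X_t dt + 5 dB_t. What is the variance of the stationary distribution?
lim Var(X_t) = 25/8

The OU SDE dX = -theta X dt + sigma dB admits the integrating factor exp(theta t): d(exp(theta t) X_t) = sigma exp(theta t) dB_t. Integrating from 0 to t gives X_t = x_0 * exp(-theta t) + sigma * int_0^t exp(-theta (t-s)) dB_s for any initial x_0. The Itô integral has variance (by the Itô isometry) sigma^2 * int_0^t exp(-2 theta (t - s)) ds = sigma^2 * (1 - exp(-2 theta t)) / (2 theta), independent of x_0.
With theta = 4, sigma = 5:
  Var(X_t) = (5)^2 * (1 - exp(-2*4 t)) / (2 * 4) = 25/8 - 25*exp(-8*t)/8.
As t -> infinity, exp(-2*4 t) -> 0, so the stationary variance is sigma^2 / (2 theta) = 25/8.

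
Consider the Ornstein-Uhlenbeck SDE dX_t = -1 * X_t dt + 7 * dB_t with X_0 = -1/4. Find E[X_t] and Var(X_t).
E[X_t] = -exp(-t)/4; Var(X_t) = 49/2 - 49*exp(-2*t)/2

The OU SDE dX = -theta X dt + sigma dB admits the integrating factor exp(theta t): d(exp(theta t) X_t) = sigma exp(theta t) dB_t. Integrating from 0 to t:
  X_t = x_0 * exp(-theta t) + sigma * int_0^t exp(-theta (t-s)) dB_s.
The Itô integral has mean 0 and (by the Itô isometry) variance sigma^2 * int_0^t exp(-2 theta (t - s)) ds = sigma^2 * (1 - exp(-2 theta t)) / (2 theta).
With theta = 1, sigma = 7, x_0 = -1/4:
  E[X_t] = -1/4 * exp(-1 t) = -exp(-t)/4
  Var(X_t) = (7)^2 * (1 - exp(-2*1 t)) / (2 * 1) = 49/2 - 49*exp(-2*t)/2.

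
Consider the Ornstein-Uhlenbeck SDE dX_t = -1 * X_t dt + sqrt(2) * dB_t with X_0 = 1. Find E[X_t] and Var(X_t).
E[X_t] = exp(-t); Var(X_t) = 1 - exp(-2*t)

The OU SDE dX = -theta X dt + sigma dB admits the integrating factor exp(theta t): d(exp(theta t) X_t) = sigma exp(theta t) dB_t. Integrating from 0 to t:
  X_t = x_0 * exp(-theta t) + sigma * int_0^t exp(-theta (t-s)) dB_s.
The Itô integral has mean 0 and (by the Itô isometry) variance sigma^2 * int_0^t exp(-2 theta (t - s)) ds = sigma^2 * (1 - exp(-2 theta t)) / (2 theta).
With theta = 1, sigma = sqrt(2), x_0 = 1:
  E[X_t] = 1 * exp(-1 t) = exp(-t)
  Var(X_t) = (sqrt(2))^2 * (1 - exp(-2*1 t)) / (2 * 1) = 1 - exp(-2*t).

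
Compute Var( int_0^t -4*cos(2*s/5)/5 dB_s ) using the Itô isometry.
Var = 8*t/25 + 2*sin(4*t/5)/5

The Itô integral of a deterministic integrand f(s) has mean 0 because each increment f(s) * (B_{s+ds} - B_s) has mean 0. By the Itô isometry:
  Var( int_0^t f(s) dB_s ) = E[ (int_0^t f(s) dB_s)^2 ] = int_0^t f(s)^2 ds.
Here f(s) = -4*cos(2*s/5)/5, so f(s)^2 = 16*cos(2*s/5)^2/25. Integrate:
  int_0^t (16*cos(2*s/5)^2/25) ds = 8*t/25 + 2*sin(4*t/5)/5.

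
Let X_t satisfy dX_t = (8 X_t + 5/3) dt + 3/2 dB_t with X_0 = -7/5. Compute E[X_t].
E[X_t] = -143*exp(8*t)/120 - 5/24

Taking expectations and using E[dB_t] = 0, the mean m(t) = E[X_t] satisfies the ODE m'(t) = a m(t) + b with m(0) = x_0. With a = 8, b = 5/3, x_0 = -7/5, the solution is
  m(t) = x_0 * exp(a t) + (b/a) * (exp(a t) - 1)
       = (-7/5) * exp(8 t) + ((5/3)/8) * (exp(8 t) - 1)
       = -143*exp(8*t)/120 - 5/24.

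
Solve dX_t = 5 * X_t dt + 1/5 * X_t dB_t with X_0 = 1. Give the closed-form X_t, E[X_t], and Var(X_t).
X_t = 1 * exp((249/50) t + (1/5) B_t); E[X_t] = exp(5*t); Var(X_t) = (exp(t/25) - 1)*exp(10*t)

For GBM dX = mu X dt + sigma X dB with X_0 = x_0, apply Itô to Y = log X: dY = (mu - sigma^2/2) dt + sigma dB, so Y_t = log(x_0) + (mu - sigma^2/2) t + sigma B_t and hence X_t = x_0 * exp((mu - sigma^2/2) t + sigma B_t).
With mu = 5, sigma = 1/5, x_0 = 1, this gives:
  X_t = 1 * exp((249/50) * t + (1/5) * B_t).
Since sigma*B_t ~ Normal(0, sigma^2 t), E[exp(sigma*B_t)] = exp(sigma^2 t / 2); so E[X_t] = x_0 * exp((mu - sigma^2/2) t) * exp(sigma^2 t / 2) = x_0 * exp(mu t) = exp(5*t).
Var(X_t) = E[X_t^2] - (E[X_t])^2 = x_0^2 * exp(2 mu t) * (exp(sigma^2 t) - 1) = (exp(t/25) - 1)*exp(10*t).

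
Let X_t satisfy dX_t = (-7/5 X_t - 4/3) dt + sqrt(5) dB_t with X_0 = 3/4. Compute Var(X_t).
Var(X_t) = 25/14 - 25*exp(-14*t/5)/14

The variance V(t) = Var(X_t) satisfies V'(t) = 2 a V(t) + c^2 with V(0) = 0 (drift coefficient is linear in X, diffusion is constant). With a = -7/5, c = sqrt(5), the solution is
  V(t) = (c^2 / (2 a)) * (exp(2 a t) - 1)
       = (sqrt(5)^2 / (2*(-7/5))) * (exp((-14/5) t) - 1)
       = 25/14 - 25*exp(-14*t/5)/14.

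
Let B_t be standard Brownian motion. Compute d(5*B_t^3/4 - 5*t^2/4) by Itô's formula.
d(5*B_t^3/4 - 5*t^2/4) = (15*B_t/4 - 5*t/2) dt + (15*B_t^2/4) dB_t

Itô's formula for f(t, x): d f(t, B_t) = (f_t + (1/2) f_xx) dt + f_x dB_t. Compute partials of f(t, x) = -5*t^2/4 + 5*x^3/4:
  f_t(t,x)  = -5*t/2
  f_x(t,x)  = 15*x^2/4
  f_xx(t,x) = 15*x/2
Assemble drift = f_t + (1/2) f_xx = -5*t/2 + 15*x/4 and diffusion = f_x = 15*x^2/4. Substituting x = B_t:
  d(5*B_t^3/4 - 5*t^2/4) = (15*B_t/4 - 5*t/2) dt + (15*B_t^2/4) dB_t.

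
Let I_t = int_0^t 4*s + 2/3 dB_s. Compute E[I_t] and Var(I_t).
E[I_t] = 0; Var(I_t) = 4*t*(12*t^2 + 6*t + 1)/9

The Itô integral of a deterministic integrand f(s) has mean 0 because each increment f(s) * (B_{s+ds} - B_s) has mean 0. By the Itô isometry:
  Var( int_0^t f(s) dB_s ) = E[ (int_0^t f(s) dB_s)^2 ] = int_0^t f(s)^2 ds.
Here f(s) = 4*s + 2/3, so f(s)^2 = 4*(6*s + 1)^2/9. Integrate:
  int_0^t (4*(6*s + 1)^2/9) ds = 4*t*(12*t^2 + 6*t + 1)/9.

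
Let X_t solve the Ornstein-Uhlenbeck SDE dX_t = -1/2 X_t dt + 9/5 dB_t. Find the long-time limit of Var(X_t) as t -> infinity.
lim Var(X_t) = 81/25

The OU SDE dX = -theta X dt + sigma dB admits the integrating factor exp(theta t): d(exp(theta t) X_t) = sigma exp(theta t) dB_t. Integrating from 0 to t gives X_t = x_0 * exp(-theta t) + sigma * int_0^t exp(-theta (t-s)) dB_s for any initial x_0. The Itô integral has variance (by the Itô isometry) sigma^2 * int_0^t exp(-2 theta (t - s)) ds = sigma^2 * (1 - exp(-2 theta t)) / (2 theta), independent of x_0.
With theta = 1/2, sigma = 9/5:
  Var(X_t) = (9/5)^2 * (1 - exp(-2*1/2 t)) / (2 * 1/2) = 81/25 - 81*exp(-t)/25.
As t -> infinity, exp(-2*1/2 t) -> 0, so the stationary variance is sigma^2 / (2 theta) = 81/25.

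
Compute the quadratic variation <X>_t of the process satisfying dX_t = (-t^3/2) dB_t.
<X>_t = t^7/28

For an Itô process dX_t = a(t) dt + b(t) dB_t, the quadratic variation is <X>_t = int_0^t b(s)^2 ds (the drift term does not contribute). Here b(s) = -s^3/2, so
  b(s)^2 = s^6/4.
Integrating from 0 to t:
  <X>_t = int_0^t (s^6/4) ds = t^7/28.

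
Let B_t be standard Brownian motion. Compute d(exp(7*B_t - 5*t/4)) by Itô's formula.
d(exp(7*B_t - 5*t/4)) = (93*exp(7*B_t - 5*t/4)/4) dt + (7*exp(7*B_t - 5*t/4)) dB_t

Itô's formula for f(t, x): d f(t, B_t) = (f_t + (1/2) f_xx) dt + f_x dB_t. Compute partials of f(t, x) = exp(-5*t/4 + 7*x):
  f_t(t,x)  = -5*exp(-5*t/4 + 7*x)/4
  f_x(t,x)  = 7*exp(-5*t/4 + 7*x)
  f_xx(t,x) = 49*exp(-5*t/4 + 7*x)
Assemble drift = f_t + (1/2) f_xx = 93*exp(-5*t/4 + 7*x)/4 and diffusion = f_x = 7*exp(-5*t/4 + 7*x). Substituting x = B_t:
  d(exp(7*B_t - 5*t/4)) = (93*exp(7*B_t - 5*t/4)/4) dt + (7*exp(7*B_t - 5*t/4)) dB_t.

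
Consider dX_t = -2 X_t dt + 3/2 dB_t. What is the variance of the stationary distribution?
lim Var(X_t) = 9/16

The OU SDE dX = -theta X dt + sigma dB admits the integrating factor exp(theta t): d(exp(theta t) X_t) = sigma exp(theta t) dB_t. Integrating from 0 to t gives X_t = x_0 * exp(-theta t) + sigma * int_0^t exp(-theta (t-s)) dB_s for any initial x_0. The Itô integral has variance (by the Itô isometry) sigma^2 * int_0^t exp(-2 theta (t - s)) ds = sigma^2 * (1 - exp(-2 theta t)) / (2 theta), independent of x_0.
With theta = 2, sigma = 3/2:
  Var(X_t) = (3/2)^2 * (1 - exp(-2*2 t)) / (2 * 2) = 9/16 - 9*exp(-4*t)/16.
As t -> infinity, exp(-2*2 t) -> 0, so the stationary variance is sigma^2 / (2 theta) = 9/16.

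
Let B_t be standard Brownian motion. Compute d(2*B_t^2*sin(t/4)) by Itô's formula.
d(2*B_t^2*sin(t/4)) = (B_t^2*cos(t/4)/2 + 2*sin(t/4)) dt + (4*B_t*sin(t/4)) dB_t

Itô's formula for f(t, x): d f(t, B_t) = (f_t + (1/2) f_xx) dt + f_x dB_t. Compute partials of f(t, x) = 2*x^2*sin(t/4):
  f_t(t,x)  = x^2*cos(t/4)/2
  f_x(t,x)  = 4*x*sin(t/4)
  f_xx(t,x) = 4*sin(t/4)
Assemble drift = f_t + (1/2) f_xx = x^2*cos(t/4)/2 + 2*sin(t/4) and diffusion = f_x = 4*x*sin(t/4). Substituting x = B_t:
  d(2*B_t^2*sin(t/4)) = (B_t^2*cos(t/4)/2 + 2*sin(t/4)) dt + (4*B_t*sin(t/4)) dB_t.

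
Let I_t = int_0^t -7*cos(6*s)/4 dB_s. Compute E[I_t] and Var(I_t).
E[I_t] = 0; Var(I_t) = 49*t/32 + 49*sin(12*t)/384

The Itô integral of a deterministic integrand f(s) has mean 0 because each increment f(s) * (B_{s+ds} - B_s) has mean 0. By the Itô isometry:
  Var( int_0^t f(s) dB_s ) = E[ (int_0^t f(s) dB_s)^2 ] = int_0^t f(s)^2 ds.
Here f(s) = -7*cos(6*s)/4, so f(s)^2 = 49*cos(6*s)^2/16. Integrate:
  int_0^t (49*cos(6*s)^2/16) ds = 49*t/32 + 49*sin(12*t)/384.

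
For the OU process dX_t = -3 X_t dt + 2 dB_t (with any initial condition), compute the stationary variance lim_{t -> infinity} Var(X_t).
lim Var(X_t) = 2/3

The OU SDE dX = -theta X dt + sigma dB admits the integrating factor exp(theta t): d(exp(theta t) X_t) = sigma exp(theta t) dB_t. Integrating from 0 to t gives X_t = x_0 * exp(-theta t) + sigma * int_0^t exp(-theta (t-s)) dB_s for any initial x_0. The Itô integral has variance (by the Itô isometry) sigma^2 * int_0^t exp(-2 theta (t - s)) ds = sigma^2 * (1 - exp(-2 theta t)) / (2 theta), independent of x_0.
With theta = 3, sigma = 2:
  Var(X_t) = (2)^2 * (1 - exp(-2*3 t)) / (2 * 3) = 2/3 - 2*exp(-6*t)/3.
As t -> infinity, exp(-2*3 t) -> 0, so the stationary variance is sigma^2 / (2 theta) = 2/3.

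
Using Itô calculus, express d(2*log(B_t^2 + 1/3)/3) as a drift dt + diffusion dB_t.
d(2*log(B_t^2 + 1/3)/3) = (2*(1 - 3*B_t^2)/(3*B_t^2 + 1)^2) dt + (4*B_t/(3*B_t^2 + 1)) dB_t

Itô's formula for f(B_t) gives d f(B_t) = f'(B_t) dB_t + (1/2) f''(B_t) dt. Compute derivatives of f(x) = 2*log(x^2 + 1/3)/3:
  f'(x)  = 4*x/(3*x^2 + 1)
  f''(x) = 4*(1 - 3*x^2)/(3*x^2 + 1)^2
Substitute x = B_t and multiply the f'' term by 1/2:
  drift     = (1/2) * (4*(1 - 3*x^2)/(3*x^2 + 1)^2) evaluated at B_t = 2*(1 - 3*B_t^2)/(3*B_t^2 + 1)^2
  diffusion = (4*x/(3*x^2 + 1)) evaluated at B_t = 4*B_t/(3*B_t^2 + 1)
Therefore d(2*log(B_t^2 + 1/3)/3) = (2*(1 - 3*B_t^2)/(3*B_t^2 + 1)^2) dt + (4*B_t/(3*B_t^2 + 1)) dB_t.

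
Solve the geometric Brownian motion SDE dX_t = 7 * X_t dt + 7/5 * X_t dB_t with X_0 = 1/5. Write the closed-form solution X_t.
X_t = 1/5 * exp((301/50) * t + (7/5) * B_t)

For GBM dX = mu X dt + sigma X dB with X_0 = x_0, apply Itô to Y = log X: dY = (mu - sigma^2/2) dt + sigma dB, so Y_t = log(x_0) + (mu - sigma^2/2) t + sigma B_t and hence X_t = x_0 * exp((mu - sigma^2/2) t + sigma B_t).
With mu = 7, sigma = 7/5, x_0 = 1/5, this gives:
  X_t = 1/5 * exp((301/50) * t + (7/5) * B_t).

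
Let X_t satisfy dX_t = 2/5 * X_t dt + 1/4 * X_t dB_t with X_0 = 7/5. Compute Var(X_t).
Var(X_t) = 49*(exp(t/16) - 1)*exp(4*t/5)/25

For GBM dX = mu X dt + sigma X dB with X_0 = x_0, apply Itô to Y = log X: dY = (mu - sigma^2/2) dt + sigma dB, so Y_t = log(x_0) + (mu - sigma^2/2) t + sigma B_t and hence X_t = x_0 * exp((mu - sigma^2/2) t + sigma B_t).
With mu = 2/5, sigma = 1/4, x_0 = 7/5, this gives:
  X_t = 7/5 * exp((59/160) * t + (1/4) * B_t).
Since sigma*B_t ~ Normal(0, sigma^2 t), E[exp(sigma*B_t)] = exp(sigma^2 t / 2); so E[X_t] = x_0 * exp((mu - sigma^2/2) t) * exp(sigma^2 t / 2) = x_0 * exp(mu t) = 7*exp(2*t/5)/5.
Var(X_t) = E[X_t^2] - (E[X_t])^2 = x_0^2 * exp(2 mu t) * (exp(sigma^2 t) - 1) = 49*(exp(t/16) - 1)*exp(4*t/5)/25.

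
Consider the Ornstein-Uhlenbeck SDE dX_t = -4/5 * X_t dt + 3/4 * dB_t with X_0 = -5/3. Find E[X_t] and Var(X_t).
E[X_t] = -5*exp(-4*t/5)/3; Var(X_t) = 45/128 - 45*exp(-8*t/5)/128

The OU SDE dX = -theta X dt + sigma dB admits the integrating factor exp(theta t): d(exp(theta t) X_t) = sigma exp(theta t) dB_t. Integrating from 0 to t:
  X_t = x_0 * exp(-theta t) + sigma * int_0^t exp(-theta (t-s)) dB_s.
The Itô integral has mean 0 and (by the Itô isometry) variance sigma^2 * int_0^t exp(-2 theta (t - s)) ds = sigma^2 * (1 - exp(-2 theta t)) / (2 theta).
With theta = 4/5, sigma = 3/4, x_0 = -5/3:
  E[X_t] = -5/3 * exp(-4/5 t) = -5*exp(-4*t/5)/3
  Var(X_t) = (3/4)^2 * (1 - exp(-2*4/5 t)) / (2 * 4/5) = 45/128 - 45*exp(-8*t/5)/128.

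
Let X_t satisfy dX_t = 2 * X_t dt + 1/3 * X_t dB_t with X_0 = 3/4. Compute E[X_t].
E[X_t] = 3*exp(2*t)/4

For GBM dX = mu X dt + sigma X dB with X_0 = x_0, apply Itô to Y = log X: dY = (mu - sigma^2/2) dt + sigma dB, so Y_t = log(x_0) + (mu - sigma^2/2) t + sigma B_t and hence X_t = x_0 * exp((mu - sigma^2/2) t + sigma B_t).
With mu = 2, sigma = 1/3, x_0 = 3/4, this gives:
  X_t = 3/4 * exp((35/18) * t + (1/3) * B_t).
Since sigma*B_t ~ Normal(0, sigma^2 t), E[exp(sigma*B_t)] = exp(sigma^2 t / 2); so E[X_t] = x_0 * exp((mu - sigma^2/2) t) * exp(sigma^2 t / 2) = x_0 * exp(mu t) = 3*exp(2*t)/4.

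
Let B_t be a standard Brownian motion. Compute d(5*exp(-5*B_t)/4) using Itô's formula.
d(5*exp(-5*B_t)/4) = (125*exp(-5*B_t)/8) dt + (-25*exp(-5*B_t)/4) dB_t

Itô's formula for f(B_t) gives d f(B_t) = f'(B_t) dB_t + (1/2) f''(B_t) dt. Compute derivatives of f(x) = 5*exp(-5*x)/4:
  f'(x)  = -25*exp(-5*x)/4
  f''(x) = 125*exp(-5*x)/4
Substitute x = B_t and multiply the f'' term by 1/2:
  drift     = (1/2) * (125*exp(-5*x)/4) evaluated at B_t = 125*exp(-5*B_t)/8
  diffusion = (-25*exp(-5*x)/4) evaluated at B_t = -25*exp(-5*B_t)/4
Therefore d(5*exp(-5*B_t)/4) = (125*exp(-5*B_t)/8) dt + (-25*exp(-5*B_t)/4) dB_t.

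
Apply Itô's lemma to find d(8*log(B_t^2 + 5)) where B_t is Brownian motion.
d(8*log(B_t^2 + 5)) = (8*(5 - B_t^2)/(B_t^2 + 5)^2) dt + (16*B_t/(B_t^2 + 5)) dB_t

Itô's formula for f(B_t) gives d f(B_t) = f'(B_t) dB_t + (1/2) f''(B_t) dt. Compute derivatives of f(x) = 8*log(x^2 + 5):
  f'(x)  = 16*x/(x^2 + 5)
  f''(x) = 16*(5 - x^2)/(x^2 + 5)^2
Substitute x = B_t and multiply the f'' term by 1/2:
  drift     = (1/2) * (16*(5 - x^2)/(x^2 + 5)^2) evaluated at B_t = 8*(5 - B_t^2)/(B_t^2 + 5)^2
  diffusion = (16*x/(x^2 + 5)) evaluated at B_t = 16*B_t/(B_t^2 + 5)
Therefore d(8*log(B_t^2 + 5)) = (8*(5 - B_t^2)/(B_t^2 + 5)^2) dt + (16*B_t/(B_t^2 + 5)) dB_t.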